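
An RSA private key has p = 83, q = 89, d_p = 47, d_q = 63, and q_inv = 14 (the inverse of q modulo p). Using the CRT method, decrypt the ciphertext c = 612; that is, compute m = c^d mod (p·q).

m₁ = c^(d_p) mod p: c ≡ 31 (mod 83), and 31^47 mod 83 = 36.
m₂ = c^(d_q) mod q: c ≡ 78 (mod 89), and 78^63 mod 89 = 67.
h = q_inv·(m₁ − m₂) mod p = 14·(36 − 67) mod 83 = 64.
m = m₂ + h·q = 67 + 64·89 = 5763.

5763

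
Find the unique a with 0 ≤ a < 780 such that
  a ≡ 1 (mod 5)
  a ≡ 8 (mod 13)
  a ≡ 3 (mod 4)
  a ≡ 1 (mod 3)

151

The moduli are pairwise coprime; N = 5·13·4·3 = 780.
N/5 = 156; 156 ≡ 1 (mod 5), inverse 1.
N/13 = 60; 60 ≡ 8 (mod 13); 8·5 ≡ 1, so inverse 5.
N/4 = 195; 195 ≡ 3 (mod 4); 3·3 ≡ 1, so inverse 3.
N/3 = 260; 260 ≡ 2 (mod 3); 2·2 ≡ 1, so inverse 2.
a ≡ 1·156·1 + 8·60·5 + 3·195·3 + 1·260·2 = 4831.
4831 mod 780 = 151.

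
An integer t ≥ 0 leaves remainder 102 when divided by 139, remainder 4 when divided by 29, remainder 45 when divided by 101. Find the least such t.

Combine the congruences pairwise.
From t ≡ 102 (mod 139) write t = 102 + 139s. Substituting into t ≡ 4 (mod 29) gives 139s ≡ 18 (mod 29), and since 23⁻¹ ≡ 24 (mod 29), s ≡ 26. Hence t ≡ 102 + 139·26 = 3716 (mod 4031).
From t ≡ 3716 (mod 4031) write t = 3716 + 4031s. Substituting into t ≡ 45 (mod 101) gives 4031s ≡ 66 (mod 101), and since 92⁻¹ ≡ 56 (mod 101), s ≡ 60. Hence t ≡ 3716 + 4031·60 = 245576 (mod 407131).

245576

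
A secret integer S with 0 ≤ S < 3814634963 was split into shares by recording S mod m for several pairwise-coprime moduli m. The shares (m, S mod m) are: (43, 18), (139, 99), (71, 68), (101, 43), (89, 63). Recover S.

The moduli are pairwise coprime; N = 43·139·71·101·89 = 3814634963.
N/43 = 88712441; 88712441 ≡ 1 (mod 43), inverse 1.
N/139 = 27443417; 27443417 ≡ 91 (mod 139); 91·55 ≡ 1, so inverse 55.
N/71 = 53727253; 53727253 ≡ 62 (mod 71); 62·63 ≡ 1, so inverse 63.
N/101 = 37768663; 37768663 ≡ 16 (mod 101); 16·19 ≡ 1, so inverse 19.
N/89 = 42861067; 42861067 ≡ 2 (mod 89); 2·45 ≡ 1, so inverse 45.
S ≡ 18·88712441·1 + 99·27443417·55 + 68·53727253·63 + 43·37768663·19 + 63·42861067·45 = 533561903971.
533561903971 mod 3814634963 = 3327644114.

3327644114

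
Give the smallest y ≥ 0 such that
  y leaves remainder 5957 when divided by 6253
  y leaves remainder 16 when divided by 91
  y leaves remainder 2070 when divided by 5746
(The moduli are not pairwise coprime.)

gcd(6253, 91) = 13 and 13 | (16 − 5957), so the pair is consistent; merging gives y ≡ 12210 (mod 43771), where 43771 = lcm(6253, 91).
gcd(43771, 5746) = 169 and 169 | (2070 − 12210), so the pair is consistent; merging gives y ≡ 99752 (mod 1488214), where 1488214 = lcm(43771, 5746).
The solution is unique modulo lcm(6253, 91, 5746) = 1488214.

99752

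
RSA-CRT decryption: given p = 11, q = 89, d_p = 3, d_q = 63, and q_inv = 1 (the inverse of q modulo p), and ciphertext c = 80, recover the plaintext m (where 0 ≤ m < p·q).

555

m₁ = c^(d_p) mod p: c ≡ 3 (mod 11), and 3^3 mod 11 = 5.
m₂ = c^(d_q) mod q: c ≡ 80 (mod 89), and 80^63 mod 89 = 21.
h = q_inv·(m₁ − m₂) mod p = 1·(5 − 21) mod 11 = 6.
m = m₂ + h·q = 21 + 6·89 = 555.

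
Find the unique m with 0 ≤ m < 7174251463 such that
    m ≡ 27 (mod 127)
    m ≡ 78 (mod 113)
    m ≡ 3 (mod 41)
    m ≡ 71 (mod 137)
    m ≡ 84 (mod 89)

Combine the congruences pairwise.
From m ≡ 27 (mod 127) write m = 27 + 127t. Substituting into m ≡ 78 (mod 113) gives 127t ≡ 51 (mod 113), and since 14⁻¹ ≡ 105 (mod 113), t ≡ 44. Hence m ≡ 27 + 127·44 = 5615 (mod 14351).
From m ≡ 5615 (mod 14351) write m = 5615 + 14351t. Substituting into m ≡ 3 (mod 41) gives 14351t ≡ 5 (mod 41), and since 1⁻¹ ≡ 1 (mod 41), t ≡ 5. Hence m ≡ 5615 + 14351·5 = 77370 (mod 588391).
From m ≡ 77370 (mod 588391) write m = 77370 + 588391t. Substituting into m ≡ 71 (mod 137) gives 588391t ≡ 106 (mod 137), and since 113⁻¹ ≡ 97 (mod 137), t ≡ 7. Hence m ≡ 77370 + 588391·7 = 4196107 (mod 80609567).
From m ≡ 4196107 (mod 80609567) write m = 4196107 + 80609567t. Substituting into m ≡ 84 (mod 89) gives 80609567t ≡ 60 (mod 89), and since 42⁻¹ ≡ 53 (mod 89), t ≡ 65. Hence m ≡ 4196107 + 80609567·65 = 5243817962 (mod 7174251463).

5243817962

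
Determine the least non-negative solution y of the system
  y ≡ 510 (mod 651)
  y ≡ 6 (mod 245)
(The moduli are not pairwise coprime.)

4416

Combine the congruences pairwise.
gcd(651, 245) = 7 and 7 | (6 − 510), so the pair is consistent; merging gives y ≡ 4416 (mod 22785), where 22785 = lcm(651, 245).
The solution is unique modulo lcm(651, 245) = 22785.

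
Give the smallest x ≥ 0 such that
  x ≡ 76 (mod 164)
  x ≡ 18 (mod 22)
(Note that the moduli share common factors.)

568

Combine the congruences pairwise.
gcd(164, 22) = 2 and 2 | (18 − 76), so the pair is consistent; merging gives x ≡ 568 (mod 1804), where 1804 = lcm(164, 22).
The solution is unique modulo lcm(164, 22) = 1804.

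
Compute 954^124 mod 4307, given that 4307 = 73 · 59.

Mod 73: 954 ≡ 5; by Fermat, exponent reduces to 124 mod 72 = 52; 5^52 ≡ 69 (mod 73).
Mod 59: 954 ≡ 10; by Fermat, exponent reduces to 124 mod 58 = 8; 10^8 ≡ 15 (mod 59).
Combine by CRT: x ≡ 69 (mod 73), x ≡ 15 (mod 59) ⇒ x ≡ 1018 (mod 4307).

1018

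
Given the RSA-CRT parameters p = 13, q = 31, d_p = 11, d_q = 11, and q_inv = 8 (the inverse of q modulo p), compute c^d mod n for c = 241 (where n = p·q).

m₁ = c^(d_p) mod p: c ≡ 7 (mod 13), and 7^11 mod 13 = 2.
m₂ = c^(d_q) mod q: c ≡ 24 (mod 31), and 24^11 mod 31 = 11.
h = q_inv·(m₁ − m₂) mod p = 8·(2 − 11) mod 13 = 6.
m = m₂ + h·q = 11 + 6·31 = 197.

197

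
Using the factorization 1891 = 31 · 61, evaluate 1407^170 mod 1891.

Mod 31: 1407 ≡ 12; by Fermat, exponent reduces to 170 mod 30 = 20; 12^20 ≡ 5 (mod 31).
Mod 61: 1407 ≡ 4; by Fermat, exponent reduces to 170 mod 60 = 50; 4^50 ≡ 13 (mod 61).
Combine by CRT: x ≡ 5 (mod 31), x ≡ 13 (mod 61) ⇒ x ≡ 501 (mod 1891).

501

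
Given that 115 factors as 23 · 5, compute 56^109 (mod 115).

Mod 23: 56 ≡ 10; by Fermat, exponent reduces to 109 mod 22 = 21; 10^21 ≡ 7 (mod 23).
Mod 5: 56 ≡ 1; by Fermat, exponent reduces to 109 mod 4 = 1; 1^1 ≡ 1 (mod 5).
Combine by CRT: x ≡ 7 (mod 23), x ≡ 1 (mod 5) ⇒ x ≡ 76 (mod 115).

76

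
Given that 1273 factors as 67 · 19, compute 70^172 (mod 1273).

Mod 67: 70 ≡ 3; by Fermat, exponent reduces to 172 mod 66 = 40; 3^40 ≡ 24 (mod 67).
Mod 19: 70 ≡ 13; by Fermat, exponent reduces to 172 mod 18 = 10; 13^10 ≡ 6 (mod 19).
Combine by CRT: x ≡ 24 (mod 67), x ≡ 6 (mod 19) ⇒ x ≡ 158 (mod 1273).

158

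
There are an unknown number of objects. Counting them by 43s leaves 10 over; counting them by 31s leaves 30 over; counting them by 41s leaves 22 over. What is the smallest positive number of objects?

23187

Combine the congruences pairwise.
From N ≡ 10 (mod 43) write N = 10 + 43t. Substituting into N ≡ 30 (mod 31) gives 43t ≡ 20 (mod 31), and since 12⁻¹ ≡ 13 (mod 31), t ≡ 12. Hence N ≡ 10 + 43·12 = 526 (mod 1333).
From N ≡ 526 (mod 1333) write N = 526 + 1333t. Substituting into N ≡ 22 (mod 41) gives 1333t ≡ 29 (mod 41), and since 21⁻¹ ≡ 2 (mod 41), t ≡ 17. Hence N ≡ 526 + 1333·17 = 23187 (mod 54653).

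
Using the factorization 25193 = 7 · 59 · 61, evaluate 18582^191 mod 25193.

Mod 7: 18582 ≡ 4; by Fermat, exponent reduces to 191 mod 6 = 5; 4^5 ≡ 2 (mod 7).
Mod 59: 18582 ≡ 56; by Fermat, exponent reduces to 191 mod 58 = 17; 56^17 ≡ 40 (mod 59).
Mod 61: 18582 ≡ 38; by Fermat, exponent reduces to 191 mod 60 = 11; 38^11 ≡ 23 (mod 61).
Combine by CRT: x ≡ 2 (mod 7), x ≡ 40 (mod 59), x ≡ 23 (mod 61) ⇒ x ≡ 23935 (mod 25193).

23935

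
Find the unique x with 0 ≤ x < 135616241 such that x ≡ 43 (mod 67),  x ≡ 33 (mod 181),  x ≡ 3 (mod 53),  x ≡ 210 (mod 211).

15577074

The moduli are pairwise coprime; N = 67·181·53·211 = 135616241.
N/67 = 2024123; 2024123 ≡ 53 (mod 67); 53·43 ≡ 1, so inverse 43.
N/181 = 749261; 749261 ≡ 102 (mod 181); 102·126 ≡ 1, so inverse 126.
N/53 = 2558797; 2558797 ≡ 10 (mod 53); 10·16 ≡ 1, so inverse 16.
N/211 = 642731; 642731 ≡ 25 (mod 211); 25·76 ≡ 1, so inverse 76.
x ≡ 43·2024123·43 + 33·749261·126 + 3·2558797·16 + 210·642731·76 = 17238839681.
17238839681 mod 135616241 = 15577074.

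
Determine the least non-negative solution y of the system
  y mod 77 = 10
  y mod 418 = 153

2243

Combine the congruences pairwise.
gcd(77, 418) = 11 and 11 | (153 − 10), so the pair is consistent; merging gives y ≡ 2243 (mod 2926), where 2926 = lcm(77, 418).
The solution is unique modulo lcm(77, 418) = 2926.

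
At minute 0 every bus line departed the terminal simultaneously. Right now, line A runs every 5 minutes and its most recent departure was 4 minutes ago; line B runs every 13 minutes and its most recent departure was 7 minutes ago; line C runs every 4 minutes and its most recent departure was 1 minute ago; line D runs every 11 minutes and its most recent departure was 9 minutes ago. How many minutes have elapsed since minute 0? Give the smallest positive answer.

449

The moduli are pairwise coprime; N = 5·13·4·11 = 2860.
N/5 = 572; 572 ≡ 2 (mod 5); 2·3 ≡ 1, so inverse 3.
N/13 = 220; 220 ≡ 12 (mod 13); 12·12 ≡ 1, so inverse 12.
N/4 = 715; 715 ≡ 3 (mod 4); 3·3 ≡ 1, so inverse 3.
N/11 = 260; 260 ≡ 7 (mod 11); 7·8 ≡ 1, so inverse 8.
t ≡ 4·572·3 + 7·220·12 + 1·715·3 + 9·260·8 = 46209.
46209 mod 2860 = 449.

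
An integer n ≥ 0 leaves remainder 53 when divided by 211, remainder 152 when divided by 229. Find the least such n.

From n ≡ 53 (mod 211) write n = 53 + 211t. Substituting into n ≡ 152 (mod 229) gives 211t ≡ 99 (mod 229), and since 211⁻¹ ≡ 89 (mod 229), t ≡ 109. Hence n ≡ 53 + 211·109 = 23052 (mod 48319).

23052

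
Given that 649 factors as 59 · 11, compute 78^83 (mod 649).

584

Mod 59: 78 ≡ 19; by Fermat, exponent reduces to 83 mod 58 = 25; 19^25 ≡ 53 (mod 59).
Mod 11: 78 ≡ 1; by Fermat, exponent reduces to 83 mod 10 = 3; 1^3 ≡ 1 (mod 11).
Combine by CRT: x ≡ 53 (mod 59), x ≡ 1 (mod 11) ⇒ x ≡ 584 (mod 649).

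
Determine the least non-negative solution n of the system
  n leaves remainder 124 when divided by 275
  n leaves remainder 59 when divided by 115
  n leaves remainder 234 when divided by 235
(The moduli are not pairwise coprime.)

gcd(275, 115) = 5 and 5 | (59 − 124), so the pair is consistent; merging gives n ≡ 5349 (mod 6325), where 6325 = lcm(275, 115).
gcd(6325, 235) = 5 and 5 | (234 − 5349), so the pair is consistent; merging gives n ≡ 62274 (mod 297275), where 297275 = lcm(6325, 235).
The solution is unique modulo lcm(275, 115, 235) = 297275.

62274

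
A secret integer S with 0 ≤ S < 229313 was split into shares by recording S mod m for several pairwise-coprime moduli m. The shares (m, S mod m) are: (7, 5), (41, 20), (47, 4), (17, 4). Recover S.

The moduli are pairwise coprime; N = 7·41·47·17 = 229313.
N/7 = 32759; 32759 ≡ 6 (mod 7); 6·6 ≡ 1, so inverse 6.
N/41 = 5593; 5593 ≡ 17 (mod 41); 17·29 ≡ 1, so inverse 29.
N/47 = 4879; 4879 ≡ 38 (mod 47); 38·26 ≡ 1, so inverse 26.
N/17 = 13489; 13489 ≡ 8 (mod 17); 8·15 ≡ 1, so inverse 15.
S ≡ 5·32759·6 + 20·5593·29 + 4·4879·26 + 4·13489·15 = 5543466.
5543466 mod 229313 = 39954.

39954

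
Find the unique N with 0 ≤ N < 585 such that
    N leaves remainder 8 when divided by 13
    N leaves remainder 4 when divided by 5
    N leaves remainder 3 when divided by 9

489

From N ≡ 8 (mod 13) write N = 8 + 13t. Substituting into N ≡ 4 (mod 5) gives 13t ≡ 1 (mod 5), and since 3⁻¹ ≡ 2 (mod 5), t ≡ 2. Hence N ≡ 8 + 13·2 = 34 (mod 65).
From N ≡ 34 (mod 65) write N = 34 + 65t. Substituting into N ≡ 3 (mod 9) gives 65t ≡ 5 (mod 9), and since 2⁻¹ ≡ 5 (mod 9), t ≡ 7. Hence N ≡ 34 + 65·7 = 489 (mod 585).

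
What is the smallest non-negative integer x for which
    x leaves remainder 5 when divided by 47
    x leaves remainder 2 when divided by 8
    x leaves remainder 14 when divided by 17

898

The moduli are pairwise coprime; N = 47·8·17 = 6392.
N/47 = 136; 136 ≡ 42 (mod 47); 42·28 ≡ 1, so inverse 28.
N/8 = 799; 799 ≡ 7 (mod 8); 7·7 ≡ 1, so inverse 7.
N/17 = 376; 376 ≡ 2 (mod 17); 2·9 ≡ 1, so inverse 9.
x ≡ 5·136·28 + 2·799·7 + 14·376·9 = 77602.
77602 mod 6392 = 898.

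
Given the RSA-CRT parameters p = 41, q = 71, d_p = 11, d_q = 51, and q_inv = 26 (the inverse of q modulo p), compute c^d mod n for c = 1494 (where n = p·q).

1125

m₁ = c^(d_p) mod p: c ≡ 18 (mod 41), and 18^11 mod 41 = 18.
m₂ = c^(d_q) mod q: c ≡ 3 (mod 71), and 3^51 mod 71 = 60.
h = q_inv·(m₁ − m₂) mod p = 26·(18 − 60) mod 41 = 15.
m = m₂ + h·q = 60 + 15·71 = 1125.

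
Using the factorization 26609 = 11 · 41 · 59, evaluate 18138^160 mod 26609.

25257

Mod 11: 18138 ≡ 10; since 10 | 160, by Fermat 10^160 ≡ 1 (mod 11).
Mod 41: 18138 ≡ 16; since 40 | 160, by Fermat 16^160 ≡ 1 (mod 41).
Mod 59: 18138 ≡ 25; by Fermat, exponent reduces to 160 mod 58 = 44; 25^44 ≡ 5 (mod 59).
Combine by CRT: x ≡ 1 (mod 11), x ≡ 1 (mod 41), x ≡ 5 (mod 59) ⇒ x ≡ 25257 (mod 26609).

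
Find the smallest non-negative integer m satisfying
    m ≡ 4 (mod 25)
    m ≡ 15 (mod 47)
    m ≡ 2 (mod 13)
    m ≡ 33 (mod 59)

The moduli are pairwise coprime; N = 25·47·13·59 = 901225.
N/25 = 36049; 36049 ≡ 24 (mod 25); 24·24 ≡ 1, so inverse 24.
N/47 = 19175; 19175 ≡ 46 (mod 47); 46·46 ≡ 1, so inverse 46.
N/13 = 69325; 69325 ≡ 9 (mod 13); 9·3 ≡ 1, so inverse 3.
N/59 = 15275; 15275 ≡ 53 (mod 59); 53·49 ≡ 1, so inverse 49.
m ≡ 4·36049·24 + 15·19175·46 + 2·69325·3 + 33·15275·49 = 41807079.
41807079 mod 901225 = 350729.

350729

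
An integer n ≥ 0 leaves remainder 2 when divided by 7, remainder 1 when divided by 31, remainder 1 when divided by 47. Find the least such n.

1458

The moduli are pairwise coprime; M = 7·31·47 = 10199.
M/7 = 1457; 1457 ≡ 1 (mod 7), inverse 1.
M/31 = 329; 329 ≡ 19 (mod 31); 19·18 ≡ 1, so inverse 18.
M/47 = 217; 217 ≡ 29 (mod 47); 29·13 ≡ 1, so inverse 13.
n ≡ 2·1457·1 + 1·329·18 + 1·217·13 = 11657.
11657 mod 10199 = 1458.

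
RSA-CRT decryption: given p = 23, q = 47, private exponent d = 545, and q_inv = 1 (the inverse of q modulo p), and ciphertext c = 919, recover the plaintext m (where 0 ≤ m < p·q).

d_p = d mod (p−1) = 545 mod 22 = 17; d_q = d mod (q−1) = 39.
m₁ = c^(d_p) mod p: c ≡ 22 (mod 23), and 22^17 mod 23 = 22.
m₂ = c^(d_q) mod q: c ≡ 26 (mod 47), and 26^39 mod 47 = 33.
h = q_inv·(m₁ − m₂) mod p = 1·(22 − 33) mod 23 = 12.
m = m₂ + h·q = 33 + 12·47 = 597.

597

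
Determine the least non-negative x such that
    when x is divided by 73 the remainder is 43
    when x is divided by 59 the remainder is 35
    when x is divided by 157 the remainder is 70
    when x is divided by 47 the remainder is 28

From x ≡ 43 (mod 73) write x = 43 + 73t. Substituting into x ≡ 35 (mod 59) gives 73t ≡ 51 (mod 59), and since 14⁻¹ ≡ 38 (mod 59), t ≡ 50. Hence x ≡ 43 + 73·50 = 3693 (mod 4307).
From x ≡ 3693 (mod 4307) write x = 3693 + 4307t. Substituting into x ≡ 70 (mod 157) gives 4307t ≡ 145 (mod 157), and since 68⁻¹ ≡ 127 (mod 157), t ≡ 46. Hence x ≡ 3693 + 4307·46 = 201815 (mod 676199).
From x ≡ 201815 (mod 676199) write x = 201815 + 676199t. Substituting into x ≡ 28 (mod 47) gives 676199t ≡ 31 (mod 47), and since 10⁻¹ ≡ 33 (mod 47), t ≡ 36. Hence x ≡ 201815 + 676199·36 = 24544979 (mod 31781353).

24544979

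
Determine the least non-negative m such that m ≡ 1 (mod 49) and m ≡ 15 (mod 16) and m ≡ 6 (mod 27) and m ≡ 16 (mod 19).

249999

From m ≡ 1 (mod 49) write m = 1 + 49t. Substituting into m ≡ 15 (mod 16) gives 49t ≡ 14 (mod 16), and since 1⁻¹ ≡ 1 (mod 16), t ≡ 14. Hence m ≡ 1 + 49·14 = 687 (mod 784).
From m ≡ 687 (mod 784) write m = 687 + 784t. Substituting into m ≡ 6 (mod 27) gives 784t ≡ 21 (mod 27), and since 1⁻¹ ≡ 1 (mod 27), t ≡ 21. Hence m ≡ 687 + 784·21 = 17151 (mod 21168).
From m ≡ 17151 (mod 21168) write m = 17151 + 21168t. Substituting into m ≡ 16 (mod 19) gives 21168t ≡ 3 (mod 19), and since 2⁻¹ ≡ 10 (mod 19), t ≡ 11. Hence m ≡ 17151 + 21168·11 = 249999 (mod 402192).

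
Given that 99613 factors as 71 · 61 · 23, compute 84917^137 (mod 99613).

45725

Mod 71: 84917 ≡ 1; by Fermat, exponent reduces to 137 mod 70 = 67; 1^67 ≡ 1 (mod 71).
Mod 61: 84917 ≡ 5; by Fermat, exponent reduces to 137 mod 60 = 17; 5^17 ≡ 36 (mod 61).
Mod 23: 84917 ≡ 1; by Fermat, exponent reduces to 137 mod 22 = 5; 1^5 ≡ 1 (mod 23).
Combine by CRT: x ≡ 1 (mod 71), x ≡ 36 (mod 61), x ≡ 1 (mod 23) ⇒ x ≡ 45725 (mod 99613).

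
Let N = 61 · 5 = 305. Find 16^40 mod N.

196

Mod 61: 16 ≡ 16; 16^40 ≡ 13 (mod 61).
Mod 5: 16 ≡ 1; since 4 | 40, by Fermat 1^40 ≡ 1 (mod 5).
Combine by CRT: x ≡ 13 (mod 61), x ≡ 1 (mod 5) ⇒ x ≡ 196 (mod 305).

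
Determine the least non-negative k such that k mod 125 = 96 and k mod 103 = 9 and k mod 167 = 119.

886221

Combine the congruences pairwise.
From k ≡ 96 (mod 125) write k = 96 + 125t. Substituting into k ≡ 9 (mod 103) gives 125t ≡ 16 (mod 103), and since 22⁻¹ ≡ 89 (mod 103), t ≡ 85. Hence k ≡ 96 + 125·85 = 10721 (mod 12875).
From k ≡ 10721 (mod 12875) write k = 10721 + 12875t. Substituting into k ≡ 119 (mod 167) gives 12875t ≡ 86 (mod 167), and since 16⁻¹ ≡ 94 (mod 167), t ≡ 68. Hence k ≡ 10721 + 12875·68 = 886221 (mod 2150125).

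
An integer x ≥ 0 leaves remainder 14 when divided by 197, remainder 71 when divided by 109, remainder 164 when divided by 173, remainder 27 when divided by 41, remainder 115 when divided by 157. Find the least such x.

The moduli are pairwise coprime; N = 197·109·173·41·157 = 23912354273.
N/197 = 121382509; 121382509 ≡ 171 (mod 197); 171·53 ≡ 1, so inverse 53.
N/109 = 219379397; 219379397 ≡ 2 (mod 109); 2·55 ≡ 1, so inverse 55.
N/173 = 138221701; 138221701 ≡ 64 (mod 173); 64·73 ≡ 1, so inverse 73.
N/41 = 583228153; 583228153 ≡ 37 (mod 41); 37·10 ≡ 1, so inverse 10.
N/157 = 152307989; 152307989 ≡ 91 (mod 157); 91·88 ≡ 1, so inverse 88.
x ≡ 14·121382509·53 + 71·219379397·55 + 164·138221701·73 + 27·583228153·10 + 115·152307989·88 = 4300361021325.
4300361021325 mod 23912354273 = 20049606458.

20049606458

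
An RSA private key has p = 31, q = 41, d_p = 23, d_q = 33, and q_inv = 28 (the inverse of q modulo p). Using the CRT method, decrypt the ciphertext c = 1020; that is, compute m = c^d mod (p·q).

330

m₁ = c^(d_p) mod p: c ≡ 28 (mod 31), and 28^23 mod 31 = 20.
m₂ = c^(d_q) mod q: c ≡ 36 (mod 41), and 36^33 mod 41 = 2.
h = q_inv·(m₁ − m₂) mod p = 28·(20 − 2) mod 31 = 8.
m = m₂ + h·q = 2 + 8·41 = 330.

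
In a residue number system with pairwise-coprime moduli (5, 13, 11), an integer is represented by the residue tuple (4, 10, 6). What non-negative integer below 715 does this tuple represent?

699

From x ≡ 4 (mod 5) write x = 4 + 5t. Substituting into x ≡ 10 (mod 13) gives 5t ≡ 6 (mod 13), and since 5⁻¹ ≡ 8 (mod 13), t ≡ 9. Hence x ≡ 4 + 5·9 = 49 (mod 65).
From x ≡ 49 (mod 65) write x = 49 + 65t. Substituting into x ≡ 6 (mod 11) gives 65t ≡ 1 (mod 11), and since 10⁻¹ ≡ 10 (mod 11), t ≡ 10. Hence x ≡ 49 + 65·10 = 699 (mod 715).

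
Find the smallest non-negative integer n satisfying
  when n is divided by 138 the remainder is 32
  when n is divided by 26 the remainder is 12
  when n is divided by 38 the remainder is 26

20318

gcd(138, 26) = 2 and 2 | (12 − 32), so the pair is consistent; merging gives n ≡ 584 (mod 1794), where 1794 = lcm(138, 26).
gcd(1794, 38) = 2 and 2 | (26 − 584), so the pair is consistent; merging gives n ≡ 20318 (mod 34086), where 34086 = lcm(1794, 38).
The solution is unique modulo lcm(138, 26, 38) = 34086.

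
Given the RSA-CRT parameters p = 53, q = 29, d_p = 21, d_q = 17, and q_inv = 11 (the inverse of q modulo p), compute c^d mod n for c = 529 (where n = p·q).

m₁ = c^(d_p) mod p: c ≡ 52 (mod 53), and 52^21 mod 53 = 52.
m₂ = c^(d_q) mod q: c ≡ 7 (mod 29), and 7^17 mod 29 = 24.
h = q_inv·(m₁ − m₂) mod p = 11·(52 − 24) mod 53 = 43.
m = m₂ + h·q = 24 + 43·29 = 1271.

1271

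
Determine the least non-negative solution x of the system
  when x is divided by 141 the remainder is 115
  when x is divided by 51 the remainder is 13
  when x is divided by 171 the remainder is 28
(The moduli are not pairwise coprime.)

67231

gcd(141, 51) = 3 and 3 | (13 − 115), so the pair is consistent; merging gives x ≡ 115 (mod 2397), where 2397 = lcm(141, 51).
gcd(2397, 171) = 3 and 3 | (28 − 115), so the pair is consistent; merging gives x ≡ 67231 (mod 136629), where 136629 = lcm(2397, 171).
The solution is unique modulo lcm(141, 51, 171) = 136629.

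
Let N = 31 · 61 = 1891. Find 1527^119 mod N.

Mod 31: 1527 ≡ 8; by Fermat, exponent reduces to 119 mod 30 = 29; 8^29 ≡ 4 (mod 31).
Mod 61: 1527 ≡ 2; by Fermat, exponent reduces to 119 mod 60 = 59; 2^59 ≡ 31 (mod 61).
Combine by CRT: x ≡ 4 (mod 31), x ≡ 31 (mod 61) ⇒ x ≡ 1678 (mod 1891).

1678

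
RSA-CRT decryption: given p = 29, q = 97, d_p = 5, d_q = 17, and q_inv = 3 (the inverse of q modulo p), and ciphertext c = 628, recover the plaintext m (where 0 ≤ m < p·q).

m₁ = c^(d_p) mod p: c ≡ 19 (mod 29), and 19^5 mod 29 = 21.
m₂ = c^(d_q) mod q: c ≡ 46 (mod 97), and 46^17 mod 97 = 51.
h = q_inv·(m₁ − m₂) mod p = 3·(21 − 51) mod 29 = 26.
m = m₂ + h·q = 51 + 26·97 = 2573.

2573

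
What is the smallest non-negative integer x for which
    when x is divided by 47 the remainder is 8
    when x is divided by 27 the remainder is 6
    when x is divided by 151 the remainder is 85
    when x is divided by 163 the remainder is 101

7096632

The moduli are pairwise coprime; N = 47·27·151·163 = 31233897.
N/47 = 664551; 664551 ≡ 18 (mod 47); 18·34 ≡ 1, so inverse 34.
N/27 = 1156811; 1156811 ≡ 23 (mod 27); 23·20 ≡ 1, so inverse 20.
N/151 = 206847; 206847 ≡ 128 (mod 151); 128·105 ≡ 1, so inverse 105.
N/163 = 191619; 191619 ≡ 94 (mod 163); 94·137 ≡ 1, so inverse 137.
x ≡ 8·664551·34 + 6·1156811·20 + 85·206847·105 + 101·191619·137 = 4817116770.
4817116770 mod 31233897 = 7096632.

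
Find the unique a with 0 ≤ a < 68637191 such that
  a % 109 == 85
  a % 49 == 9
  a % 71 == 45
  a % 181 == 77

From a ≡ 85 (mod 109) write a = 85 + 109t. Substituting into a ≡ 9 (mod 49) gives 109t ≡ 22 (mod 49), and since 11⁻¹ ≡ 9 (mod 49), t ≡ 2. Hence a ≡ 85 + 109·2 = 303 (mod 5341).
From a ≡ 303 (mod 5341) write a = 303 + 5341t. Substituting into a ≡ 45 (mod 71) gives 5341t ≡ 26 (mod 71), and since 16⁻¹ ≡ 40 (mod 71), t ≡ 46. Hence a ≡ 303 + 5341·46 = 245989 (mod 379211).
From a ≡ 245989 (mod 379211) write a = 245989 + 379211t. Substituting into a ≡ 77 (mod 181) gives 379211t ≡ 67 (mod 181), and since 16⁻¹ ≡ 34 (mod 181), t ≡ 106. Hence a ≡ 245989 + 379211·106 = 40442355 (mod 68637191).

40442355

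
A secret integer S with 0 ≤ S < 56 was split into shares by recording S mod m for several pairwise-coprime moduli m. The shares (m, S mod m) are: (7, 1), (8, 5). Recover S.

29

From S ≡ 1 (mod 7) write S = 1 + 7t. Substituting into S ≡ 5 (mod 8) gives 7t ≡ 4 (mod 8), and since 7⁻¹ ≡ 7 (mod 8), t ≡ 4. Hence S ≡ 1 + 7·4 = 29 (mod 56).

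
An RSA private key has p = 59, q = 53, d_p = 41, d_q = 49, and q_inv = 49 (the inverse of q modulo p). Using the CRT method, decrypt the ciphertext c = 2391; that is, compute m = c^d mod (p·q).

570

m₁ = c^(d_p) mod p: c ≡ 31 (mod 59), and 31^41 mod 59 = 39.
m₂ = c^(d_q) mod q: c ≡ 6 (mod 53), and 6^49 mod 53 = 40.
h = q_inv·(m₁ − m₂) mod p = 49·(39 − 40) mod 59 = 10.
m = m₂ + h·q = 40 + 10·53 = 570.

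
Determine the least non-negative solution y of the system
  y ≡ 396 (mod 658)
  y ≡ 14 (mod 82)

gcd(658, 82) = 2 and 2 | (14 − 396), so the pair is consistent; merging gives y ≡ 9608 (mod 26978), where 26978 = lcm(658, 82).
The solution is unique modulo lcm(658, 82) = 26978.

9608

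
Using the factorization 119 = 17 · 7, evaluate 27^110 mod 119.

8

Mod 17: 27 ≡ 10; by Fermat, exponent reduces to 110 mod 16 = 14; 10^14 ≡ 8 (mod 17).
Mod 7: 27 ≡ 6; by Fermat, exponent reduces to 110 mod 6 = 2; 6^2 ≡ 1 (mod 7).
Combine by CRT: x ≡ 8 (mod 17), x ≡ 1 (mod 7) ⇒ x ≡ 8 (mod 119).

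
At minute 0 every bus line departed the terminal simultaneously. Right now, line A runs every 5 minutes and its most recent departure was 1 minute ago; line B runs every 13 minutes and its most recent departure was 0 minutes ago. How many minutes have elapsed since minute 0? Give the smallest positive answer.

Combine the congruences pairwise.
From t ≡ 1 (mod 5) write t = 1 + 5s. Substituting into t ≡ 0 (mod 13) gives 5s ≡ 12 (mod 13), and since 5⁻¹ ≡ 8 (mod 13), s ≡ 5. Hence t ≡ 1 + 5·5 = 26 (mod 65).

26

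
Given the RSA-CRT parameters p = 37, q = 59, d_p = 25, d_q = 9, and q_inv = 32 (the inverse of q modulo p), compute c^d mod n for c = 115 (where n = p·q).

141

m₁ = c^(d_p) mod p: c ≡ 4 (mod 37), and 4^25 mod 37 = 30.
m₂ = c^(d_q) mod q: c ≡ 56 (mod 59), and 56^9 mod 59 = 23.
h = q_inv·(m₁ − m₂) mod p = 32·(30 − 23) mod 37 = 2.
m = m₂ + h·q = 23 + 2·59 = 141.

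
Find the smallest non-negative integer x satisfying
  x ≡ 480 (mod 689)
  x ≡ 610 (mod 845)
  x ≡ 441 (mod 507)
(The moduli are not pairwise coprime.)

52155

gcd(689, 845) = 13 and 13 | (610 − 480), so the pair is consistent; merging gives x ≡ 7370 (mod 44785), where 44785 = lcm(689, 845).
gcd(44785, 507) = 169 and 169 | (441 − 7370), so the pair is consistent; merging gives x ≡ 52155 (mod 134355), where 134355 = lcm(44785, 507).
The solution is unique modulo lcm(689, 845, 507) = 134355.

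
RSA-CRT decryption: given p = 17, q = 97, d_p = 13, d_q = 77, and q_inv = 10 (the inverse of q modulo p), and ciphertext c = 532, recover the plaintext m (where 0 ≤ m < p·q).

632

m₁ = c^(d_p) mod p: c ≡ 5 (mod 17), and 5^13 mod 17 = 3.
m₂ = c^(d_q) mod q: c ≡ 47 (mod 97), and 47^77 mod 97 = 50.
h = q_inv·(m₁ − m₂) mod p = 10·(3 − 50) mod 17 = 6.
m = m₂ + h·q = 50 + 6·97 = 632.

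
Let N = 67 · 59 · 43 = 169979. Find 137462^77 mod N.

54604

Mod 67: 137462 ≡ 45; by Fermat, exponent reduces to 77 mod 66 = 11; 45^11 ≡ 66 (mod 67).
Mod 59: 137462 ≡ 51; by Fermat, exponent reduces to 77 mod 58 = 19; 51^19 ≡ 29 (mod 59).
Mod 43: 137462 ≡ 34; by Fermat, exponent reduces to 77 mod 42 = 35; 34^35 ≡ 37 (mod 43).
Combine by CRT: x ≡ 66 (mod 67), x ≡ 29 (mod 59), x ≡ 37 (mod 43) ⇒ x ≡ 54604 (mod 169979).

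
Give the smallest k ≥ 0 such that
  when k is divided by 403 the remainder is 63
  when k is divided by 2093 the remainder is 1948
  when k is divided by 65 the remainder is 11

286596

Combine the congruences pairwise.
gcd(403, 2093) = 13 and 13 | (1948 − 63), so the pair is consistent; merging gives k ≡ 27064 (mod 64883), where 64883 = lcm(403, 2093).
gcd(64883, 65) = 13 and 13 | (11 − 27064), so the pair is consistent; merging gives k ≡ 286596 (mod 324415), where 324415 = lcm(64883, 65).
The solution is unique modulo lcm(403, 2093, 65) = 324415.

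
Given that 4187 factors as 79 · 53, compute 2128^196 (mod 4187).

558

Mod 79: 2128 ≡ 74; by Fermat, exponent reduces to 196 mod 78 = 40; 74^40 ≡ 5 (mod 79).
Mod 53: 2128 ≡ 8; by Fermat, exponent reduces to 196 mod 52 = 40; 8^40 ≡ 28 (mod 53).
Combine by CRT: x ≡ 5 (mod 79), x ≡ 28 (mod 53) ⇒ x ≡ 558 (mod 4187).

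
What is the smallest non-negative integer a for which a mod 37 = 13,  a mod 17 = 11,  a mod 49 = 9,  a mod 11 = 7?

The moduli are pairwise coprime; N = 37·17·49·11 = 339031.
N/37 = 9163; 9163 ≡ 24 (mod 37); 24·17 ≡ 1, so inverse 17.
N/17 = 19943; 19943 ≡ 2 (mod 17); 2·9 ≡ 1, so inverse 9.
N/49 = 6919; 6919 ≡ 10 (mod 49); 10·5 ≡ 1, so inverse 5.
N/11 = 30821; 30821 ≡ 10 (mod 11); 10·10 ≡ 1, so inverse 10.
a ≡ 13·9163·17 + 11·19943·9 + 9·6919·5 + 7·30821·10 = 6468205.
6468205 mod 339031 = 26616.

26616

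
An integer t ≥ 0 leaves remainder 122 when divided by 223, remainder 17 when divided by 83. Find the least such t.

Combine the congruences pairwise.
From t ≡ 122 (mod 223) write t = 122 + 223s. Substituting into t ≡ 17 (mod 83) gives 223s ≡ 61 (mod 83), and since 57⁻¹ ≡ 67 (mod 83), s ≡ 20. Hence t ≡ 122 + 223·20 = 4582 (mod 18509).

4582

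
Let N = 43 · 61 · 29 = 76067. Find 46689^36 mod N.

43269

Mod 43: 46689 ≡ 34; 34^36 ≡ 11 (mod 43).
Mod 61: 46689 ≡ 24; 24^36 ≡ 20 (mod 61).
Mod 29: 46689 ≡ 28; by Fermat, exponent reduces to 36 mod 28 = 8; 28^8 ≡ 1 (mod 29).
Combine by CRT: x ≡ 11 (mod 43), x ≡ 20 (mod 61), x ≡ 1 (mod 29) ⇒ x ≡ 43269 (mod 76067).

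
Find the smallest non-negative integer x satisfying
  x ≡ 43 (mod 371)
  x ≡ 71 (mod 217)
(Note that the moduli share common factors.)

Combine the congruences pairwise.
gcd(371, 217) = 7 and 7 | (71 − 43), so the pair is consistent; merging gives x ≡ 1156 (mod 11501), where 11501 = lcm(371, 217).
The solution is unique modulo lcm(371, 217) = 11501.

1156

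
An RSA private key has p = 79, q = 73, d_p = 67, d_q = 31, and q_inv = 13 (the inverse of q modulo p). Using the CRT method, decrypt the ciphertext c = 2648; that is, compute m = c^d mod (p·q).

2980

m₁ = c^(d_p) mod p: c ≡ 41 (mod 79), and 41^67 mod 79 = 57.
m₂ = c^(d_q) mod q: c ≡ 20 (mod 73), and 20^31 mod 73 = 60.
h = q_inv·(m₁ − m₂) mod p = 13·(57 − 60) mod 79 = 40.
m = m₂ + h·q = 60 + 40·73 = 2980.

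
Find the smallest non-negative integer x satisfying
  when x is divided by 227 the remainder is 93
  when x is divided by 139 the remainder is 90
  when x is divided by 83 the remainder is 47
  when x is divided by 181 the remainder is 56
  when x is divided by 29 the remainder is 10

The moduli are pairwise coprime; N = 227·139·83·181·29 = 13746600851.
N/227 = 60557713; 60557713 ≡ 15 (mod 227); 15·106 ≡ 1, so inverse 106.
N/139 = 98896409; 98896409 ≡ 133 (mod 139); 133·23 ≡ 1, so inverse 23.
N/83 = 165621697; 165621697 ≡ 11 (mod 83); 11·68 ≡ 1, so inverse 68.
N/181 = 75948071; 75948071 ≡ 109 (mod 181); 109·93 ≡ 1, so inverse 93.
N/29 = 474020719; 474020719 ≡ 1 (mod 29), inverse 1.
x ≡ 93·60557713·106 + 90·98896409·23 + 47·165621697·68 + 56·75948071·93 + 10·474020719·1 = 1731298205954.
1731298205954 mod 13746600851 = 12973099579.

12973099579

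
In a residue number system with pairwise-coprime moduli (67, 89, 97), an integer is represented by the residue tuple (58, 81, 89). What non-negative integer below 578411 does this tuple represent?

405743

From x ≡ 58 (mod 67) write x = 58 + 67t. Substituting into x ≡ 81 (mod 89) gives 67t ≡ 23 (mod 89), and since 67⁻¹ ≡ 4 (mod 89), t ≡ 3. Hence x ≡ 58 + 67·3 = 259 (mod 5963).
From x ≡ 259 (mod 5963) write x = 259 + 5963t. Substituting into x ≡ 89 (mod 97) gives 5963t ≡ 24 (mod 97), and since 46⁻¹ ≡ 19 (mod 97), t ≡ 68. Hence x ≡ 259 + 5963·68 = 405743 (mod 578411).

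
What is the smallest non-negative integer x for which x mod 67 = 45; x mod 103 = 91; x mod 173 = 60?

703478

Combine the congruences pairwise.
From x ≡ 45 (mod 67) write x = 45 + 67t. Substituting into x ≡ 91 (mod 103) gives 67t ≡ 46 (mod 103), and since 67⁻¹ ≡ 20 (mod 103), t ≡ 96. Hence x ≡ 45 + 67·96 = 6477 (mod 6901).
From x ≡ 6477 (mod 6901) write x = 6477 + 6901t. Substituting into x ≡ 60 (mod 173) gives 6901t ≡ 157 (mod 173), and since 154⁻¹ ≡ 91 (mod 173), t ≡ 101. Hence x ≡ 6477 + 6901·101 = 703478 (mod 1193873).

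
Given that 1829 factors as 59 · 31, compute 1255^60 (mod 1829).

Mod 59: 1255 ≡ 16; by Fermat, exponent reduces to 60 mod 58 = 2; 16^2 ≡ 20 (mod 59).
Mod 31: 1255 ≡ 15; since 30 | 60, by Fermat 15^60 ≡ 1 (mod 31).
Combine by CRT: x ≡ 20 (mod 59), x ≡ 1 (mod 31) ⇒ x ≡ 1613 (mod 1829).

1613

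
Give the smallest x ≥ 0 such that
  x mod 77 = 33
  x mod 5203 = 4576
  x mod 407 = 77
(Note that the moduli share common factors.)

150260

gcd(77, 5203) = 11 and 11 | (4576 − 33), so the pair is consistent; merging gives x ≡ 4576 (mod 36421), where 36421 = lcm(77, 5203).
gcd(36421, 407) = 11 and 11 | (77 − 4576), so the pair is consistent; merging gives x ≡ 150260 (mod 1347577), where 1347577 = lcm(36421, 407).
The solution is unique modulo lcm(77, 5203, 407) = 1347577.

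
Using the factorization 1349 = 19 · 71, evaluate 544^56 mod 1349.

125

Mod 19: 544 ≡ 12; by Fermat, exponent reduces to 56 mod 18 = 2; 12^2 ≡ 11 (mod 19).
Mod 71: 544 ≡ 47; 47^56 ≡ 54 (mod 71).
Combine by CRT: x ≡ 11 (mod 19), x ≡ 54 (mod 71) ⇒ x ≡ 125 (mod 1349).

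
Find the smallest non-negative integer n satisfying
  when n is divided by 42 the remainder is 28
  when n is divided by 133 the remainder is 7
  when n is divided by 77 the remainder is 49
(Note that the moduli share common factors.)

Combine the congruences pairwise.
gcd(42, 133) = 7 and 7 | (7 − 28), so the pair is consistent; merging gives n ≡ 406 (mod 798), where 798 = lcm(42, 133).
gcd(798, 77) = 7 and 7 | (49 − 406), so the pair is consistent; merging gives n ≡ 1204 (mod 8778), where 8778 = lcm(798, 77).
The solution is unique modulo lcm(42, 133, 77) = 8778.

1204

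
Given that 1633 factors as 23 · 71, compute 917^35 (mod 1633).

Mod 23: 917 ≡ 20; by Fermat, exponent reduces to 35 mod 22 = 13; 20^13 ≡ 14 (mod 23).
Mod 71: 917 ≡ 65; 65^35 ≡ 70 (mod 71).
Combine by CRT: x ≡ 14 (mod 23), x ≡ 70 (mod 71) ⇒ x ≡ 1348 (mod 1633).

1348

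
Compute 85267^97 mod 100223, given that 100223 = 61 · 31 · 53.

Mod 61: 85267 ≡ 50; by Fermat, exponent reduces to 97 mod 60 = 37; 50^37 ≡ 50 (mod 61).
Mod 31: 85267 ≡ 17; by Fermat, exponent reduces to 97 mod 30 = 7; 17^7 ≡ 12 (mod 31).
Mod 53: 85267 ≡ 43; by Fermat, exponent reduces to 97 mod 52 = 45; 43^45 ≡ 4 (mod 53).
Combine by CRT: x ≡ 50 (mod 61), x ≡ 12 (mod 31), x ≡ 4 (mod 53) ⇒ x ≡ 11823 (mod 100223).

11823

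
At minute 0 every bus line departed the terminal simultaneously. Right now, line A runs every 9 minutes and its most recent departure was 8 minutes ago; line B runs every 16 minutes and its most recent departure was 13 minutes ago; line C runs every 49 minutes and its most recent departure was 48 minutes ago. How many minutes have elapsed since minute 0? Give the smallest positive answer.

From t ≡ 8 (mod 9) write t = 8 + 9s. Substituting into t ≡ 13 (mod 16) gives 9s ≡ 5 (mod 16), and since 9⁻¹ ≡ 9 (mod 16), s ≡ 13. Hence t ≡ 8 + 9·13 = 125 (mod 144).
From t ≡ 125 (mod 144) write t = 125 + 144s. Substituting into t ≡ 48 (mod 49) gives 144s ≡ 21 (mod 49), and since 46⁻¹ ≡ 16 (mod 49), s ≡ 42. Hence t ≡ 125 + 144·42 = 6173 (mod 7056).

6173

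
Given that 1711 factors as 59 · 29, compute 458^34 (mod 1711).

256

Mod 59: 458 ≡ 45; 45^34 ≡ 20 (mod 59).
Mod 29: 458 ≡ 23; by Fermat, exponent reduces to 34 mod 28 = 6; 23^6 ≡ 24 (mod 29).
Combine by CRT: x ≡ 20 (mod 59), x ≡ 24 (mod 29) ⇒ x ≡ 256 (mod 1711).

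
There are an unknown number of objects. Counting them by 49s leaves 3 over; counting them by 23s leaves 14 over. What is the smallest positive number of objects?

934

From N ≡ 3 (mod 49) write N = 3 + 49t. Substituting into N ≡ 14 (mod 23) gives 49t ≡ 11 (mod 23), and since 3⁻¹ ≡ 8 (mod 23), t ≡ 19. Hence N ≡ 3 + 49·19 = 934 (mod 1127).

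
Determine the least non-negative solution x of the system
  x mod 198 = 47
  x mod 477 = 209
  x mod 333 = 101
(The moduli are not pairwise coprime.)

30737

gcd(198, 477) = 9 and 9 | (209 − 47), so the pair is consistent; merging gives x ≡ 9749 (mod 10494), where 10494 = lcm(198, 477).
gcd(10494, 333) = 9 and 9 | (101 − 9749), so the pair is consistent; merging gives x ≡ 30737 (mod 388278), where 388278 = lcm(10494, 333).
The solution is unique modulo lcm(198, 477, 333) = 388278.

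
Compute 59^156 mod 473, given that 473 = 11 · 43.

Mod 11: 59 ≡ 4; by Fermat, exponent reduces to 156 mod 10 = 6; 4^6 ≡ 4 (mod 11).
Mod 43: 59 ≡ 16; by Fermat, exponent reduces to 156 mod 42 = 30; 16^30 ≡ 41 (mod 43).
Combine by CRT: x ≡ 4 (mod 11), x ≡ 41 (mod 43) ⇒ x ≡ 213 (mod 473).

213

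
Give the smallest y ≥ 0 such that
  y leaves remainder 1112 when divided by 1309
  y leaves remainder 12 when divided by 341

Combine the congruences pairwise.
gcd(1309, 341) = 11 and 11 | (12 − 1112), so the pair is consistent; merging gives y ≡ 27292 (mod 40579), where 40579 = lcm(1309, 341).
The solution is unique modulo lcm(1309, 341) = 40579.

27292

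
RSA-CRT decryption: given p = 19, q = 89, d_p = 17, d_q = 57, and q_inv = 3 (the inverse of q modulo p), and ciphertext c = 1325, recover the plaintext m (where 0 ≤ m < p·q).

m₁ = c^(d_p) mod p: c ≡ 14 (mod 19), and 14^17 mod 19 = 15.
m₂ = c^(d_q) mod q: c ≡ 79 (mod 89), and 79^57 mod 89 = 18.
h = q_inv·(m₁ − m₂) mod p = 3·(15 − 18) mod 19 = 10.
m = m₂ + h·q = 18 + 10·89 = 908.

908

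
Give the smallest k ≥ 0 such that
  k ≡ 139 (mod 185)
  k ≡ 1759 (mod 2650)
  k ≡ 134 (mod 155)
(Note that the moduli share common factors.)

1302909

Combine the congruences pairwise.
gcd(185, 2650) = 5 and 5 | (1759 − 139), so the pair is consistent; merging gives k ≡ 28259 (mod 98050), where 98050 = lcm(185, 2650).
gcd(98050, 155) = 5 and 5 | (134 − 28259), so the pair is consistent; merging gives k ≡ 1302909 (mod 3039550), where 3039550 = lcm(98050, 155).
The solution is unique modulo lcm(185, 2650, 155) = 3039550.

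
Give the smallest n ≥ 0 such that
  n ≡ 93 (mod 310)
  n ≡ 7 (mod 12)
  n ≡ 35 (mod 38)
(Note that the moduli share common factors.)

24583

Combine the congruences pairwise.
gcd(310, 12) = 2 and 2 | (7 − 93), so the pair is consistent; merging gives n ≡ 403 (mod 1860), where 1860 = lcm(310, 12).
gcd(1860, 38) = 2 and 2 | (35 − 403), so the pair is consistent; merging gives n ≡ 24583 (mod 35340), where 35340 = lcm(1860, 38).
The solution is unique modulo lcm(310, 12, 38) = 35340.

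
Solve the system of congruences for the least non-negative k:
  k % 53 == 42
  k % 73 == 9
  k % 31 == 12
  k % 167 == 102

From k ≡ 42 (mod 53) write k = 42 + 53t. Substituting into k ≡ 9 (mod 73) gives 53t ≡ 40 (mod 73), and since 53⁻¹ ≡ 62 (mod 73), t ≡ 71. Hence k ≡ 42 + 53·71 = 3805 (mod 3869).
From k ≡ 3805 (mod 3869) write k = 3805 + 3869t. Substituting into k ≡ 12 (mod 31) gives 3869t ≡ 20 (mod 31), and since 25⁻¹ ≡ 5 (mod 31), t ≡ 7. Hence k ≡ 3805 + 3869·7 = 30888 (mod 119939).
From k ≡ 30888 (mod 119939) write k = 30888 + 119939t. Substituting into k ≡ 102 (mod 167) gives 119939t ≡ 109 (mod 167), and since 33⁻¹ ≡ 81 (mod 167), t ≡ 145. Hence k ≡ 30888 + 119939·145 = 17422043 (mod 20029813).

17422043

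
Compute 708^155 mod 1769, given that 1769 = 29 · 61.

Mod 29: 708 ≡ 12; by Fermat, exponent reduces to 155 mod 28 = 15; 12^15 ≡ 17 (mod 29).
Mod 61: 708 ≡ 37; by Fermat, exponent reduces to 155 mod 60 = 35; 37^35 ≡ 50 (mod 61).
Combine by CRT: x ≡ 17 (mod 29), x ≡ 50 (mod 61) ⇒ x ≡ 1148 (mod 1769).

1148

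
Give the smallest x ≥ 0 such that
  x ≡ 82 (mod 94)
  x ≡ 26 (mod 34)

740

Combine the congruences pairwise.
gcd(94, 34) = 2 and 2 | (26 − 82), so the pair is consistent; merging gives x ≡ 740 (mod 1598), where 1598 = lcm(94, 34).
The solution is unique modulo lcm(94, 34) = 1598.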